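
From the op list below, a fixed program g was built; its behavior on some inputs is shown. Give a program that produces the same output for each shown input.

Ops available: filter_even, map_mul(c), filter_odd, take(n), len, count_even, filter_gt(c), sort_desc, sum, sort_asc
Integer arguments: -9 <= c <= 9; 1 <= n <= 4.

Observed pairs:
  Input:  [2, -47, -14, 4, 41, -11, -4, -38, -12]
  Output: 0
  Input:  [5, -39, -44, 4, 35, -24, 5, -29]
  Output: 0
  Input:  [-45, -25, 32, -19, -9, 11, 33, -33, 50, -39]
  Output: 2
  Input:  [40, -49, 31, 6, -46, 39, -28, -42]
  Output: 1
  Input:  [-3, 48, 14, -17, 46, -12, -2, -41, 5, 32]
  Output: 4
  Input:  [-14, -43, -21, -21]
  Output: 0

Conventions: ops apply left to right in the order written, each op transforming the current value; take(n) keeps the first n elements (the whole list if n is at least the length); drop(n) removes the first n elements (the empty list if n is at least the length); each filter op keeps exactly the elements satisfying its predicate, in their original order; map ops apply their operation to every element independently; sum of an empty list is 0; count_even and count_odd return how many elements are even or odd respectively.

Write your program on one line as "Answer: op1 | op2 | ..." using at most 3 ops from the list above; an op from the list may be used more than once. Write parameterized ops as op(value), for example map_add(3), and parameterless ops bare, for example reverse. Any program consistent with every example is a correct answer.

filter_gt(6) | filter_even | len

Check, running the answer program on each example:
  [2, -47, -14, 4, 41, -11, -4, -38, -12] -> [41] -> [] -> 0
  [5, -39, -44, 4, 35, -24, 5, -29] -> [35] -> [] -> 0
  [-45, -25, 32, -19, -9, 11, 33, -33, 50, -39] -> [32, 11, 33, 50] -> [32, 50] -> 2
  [40, -49, 31, 6, -46, 39, -28, -42] -> [40, 31, 39] -> [40] -> 1
  [-3, 48, 14, -17, 46, -12, -2, -41, 5, 32] -> [48, 14, 46, 32] -> [48, 14, 46, 32] -> 4
  [-14, -43, -21, -21] -> [] -> [] -> 0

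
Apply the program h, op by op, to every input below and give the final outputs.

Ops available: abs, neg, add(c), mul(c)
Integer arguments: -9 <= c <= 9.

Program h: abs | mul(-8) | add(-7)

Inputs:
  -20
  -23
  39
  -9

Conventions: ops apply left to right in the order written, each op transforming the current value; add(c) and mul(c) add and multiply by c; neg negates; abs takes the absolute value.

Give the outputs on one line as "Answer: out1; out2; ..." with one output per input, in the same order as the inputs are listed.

-167; -191; -319; -79

Execution, op by op:
  -20 -> 20 -> -160 -> -167
  -23 -> 23 -> -184 -> -191
  39 -> 39 -> -312 -> -319
  -9 -> 9 -> -72 -> -79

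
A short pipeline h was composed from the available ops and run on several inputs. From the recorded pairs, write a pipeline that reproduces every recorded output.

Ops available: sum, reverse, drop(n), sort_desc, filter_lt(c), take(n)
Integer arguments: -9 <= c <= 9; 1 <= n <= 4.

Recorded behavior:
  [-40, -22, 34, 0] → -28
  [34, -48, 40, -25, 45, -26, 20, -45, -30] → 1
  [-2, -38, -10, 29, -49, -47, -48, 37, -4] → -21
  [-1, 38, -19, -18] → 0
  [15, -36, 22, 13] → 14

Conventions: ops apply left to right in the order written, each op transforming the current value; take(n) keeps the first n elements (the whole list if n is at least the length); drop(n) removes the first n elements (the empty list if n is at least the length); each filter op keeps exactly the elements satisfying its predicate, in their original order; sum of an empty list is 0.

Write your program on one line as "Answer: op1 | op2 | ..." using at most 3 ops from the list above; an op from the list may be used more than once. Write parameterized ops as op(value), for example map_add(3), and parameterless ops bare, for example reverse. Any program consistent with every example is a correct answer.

take(4) | sum

Check, running the answer program on each example:
  [-40, -22, 34, 0] -> [-40, -22, 34, 0] -> -28
  [34, -48, 40, -25, 45, -26, 20, -45, -30] -> [34, -48, 40, -25] -> 1
  [-2, -38, -10, 29, -49, -47, -48, 37, -4] -> [-2, -38, -10, 29] -> -21
  [-1, 38, -19, -18] -> [-1, 38, -19, -18] -> 0
  [15, -36, 22, 13] -> [15, -36, 22, 13] -> 14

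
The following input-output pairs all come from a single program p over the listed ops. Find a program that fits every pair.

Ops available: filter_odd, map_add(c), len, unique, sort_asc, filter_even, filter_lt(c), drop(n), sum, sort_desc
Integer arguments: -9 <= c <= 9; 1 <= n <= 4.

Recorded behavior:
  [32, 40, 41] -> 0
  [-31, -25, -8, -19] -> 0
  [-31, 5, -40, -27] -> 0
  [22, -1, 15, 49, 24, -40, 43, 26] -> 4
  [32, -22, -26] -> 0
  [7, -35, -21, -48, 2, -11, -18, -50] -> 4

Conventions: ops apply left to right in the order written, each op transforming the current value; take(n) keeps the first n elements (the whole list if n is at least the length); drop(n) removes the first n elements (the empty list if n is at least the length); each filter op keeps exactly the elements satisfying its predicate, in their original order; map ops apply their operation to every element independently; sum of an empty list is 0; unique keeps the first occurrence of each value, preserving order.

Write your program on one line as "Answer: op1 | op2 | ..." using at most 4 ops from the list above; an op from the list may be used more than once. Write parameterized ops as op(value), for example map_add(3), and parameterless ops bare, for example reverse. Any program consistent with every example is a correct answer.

map_add(3) | drop(4) | len

Check, running the answer program on each example:
  [32, 40, 41] -> [35, 43, 44] -> [] -> 0
  [-31, -25, -8, -19] -> [-28, -22, -5, -16] -> [] -> 0
  [-31, 5, -40, -27] -> [-28, 8, -37, -24] -> [] -> 0
  [22, -1, 15, 49, 24, -40, 43, 26] -> [25, 2, 18, 52, 27, -37, 46, 29] -> [27, -37, 46, 29] -> 4
  [32, -22, -26] -> [35, -19, -23] -> [] -> 0
  [7, -35, -21, -48, 2, -11, -18, -50] -> [10, -32, -18, -45, 5, -8, -15, -47] -> [5, -8, -15, -47] -> 4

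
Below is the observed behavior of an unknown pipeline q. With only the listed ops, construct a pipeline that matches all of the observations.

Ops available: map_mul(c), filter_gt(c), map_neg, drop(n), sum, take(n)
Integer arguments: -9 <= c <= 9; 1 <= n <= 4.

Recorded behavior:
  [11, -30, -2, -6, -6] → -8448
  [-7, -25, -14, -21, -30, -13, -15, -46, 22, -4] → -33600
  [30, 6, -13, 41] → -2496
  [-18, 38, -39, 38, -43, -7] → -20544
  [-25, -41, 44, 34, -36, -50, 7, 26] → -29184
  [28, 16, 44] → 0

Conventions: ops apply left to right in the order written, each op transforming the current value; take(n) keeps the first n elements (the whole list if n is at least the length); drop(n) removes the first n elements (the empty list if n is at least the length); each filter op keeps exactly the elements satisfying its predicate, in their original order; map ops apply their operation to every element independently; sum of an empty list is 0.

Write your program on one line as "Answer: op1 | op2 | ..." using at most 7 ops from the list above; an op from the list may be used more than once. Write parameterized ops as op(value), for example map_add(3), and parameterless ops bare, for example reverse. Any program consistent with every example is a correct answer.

map_neg | map_mul(8) | map_mul(6) | filter_gt(-8) | map_mul(-4) | sum

Check, running the answer program on each example:
  [11, -30, -2, -6, -6] -> [-11, 30, 2, 6, 6] -> [-88, 240, 16, 48, 48] -> [-528, 1440, 96, 288, 288] -> [1440, 96, 288, 288] -> [-5760, -384, -1152, -1152] -> -8448
  [-7, -25, -14, -21, -30, -13, -15, -46, 22, -4] -> [7, 25, 14, 21, 30, 13, 15, 46, -22, 4] -> [56, 200, 112, 168, 240, 104, 120, 368, -176, 32] -> [336, 1200, 672, 1008, 1440, 624, 720, 2208, -1056, 192] -> [336, 1200, 672, 1008, 1440, 624, 720, 2208, 192] -> [-1344, -4800, -2688, -4032, -5760, -2496, -2880, -8832, -768] -> -33600
  [30, 6, -13, 41] -> [-30, -6, 13, -41] -> [-240, -48, 104, -328] -> [-1440, -288, 624, -1968] -> [624] -> [-2496] -> -2496
  [-18, 38, -39, 38, -43, -7] -> [18, -38, 39, -38, 43, 7] -> [144, -304, 312, -304, 344, 56] -> [864, -1824, 1872, -1824, 2064, 336] -> [864, 1872, 2064, 336] -> [-3456, -7488, -8256, -1344] -> -20544
  [-25, -41, 44, 34, -36, -50, 7, 26] -> [25, 41, -44, -34, 36, 50, -7, -26] -> [200, 328, -352, -272, 288, 400, -56, -208] -> [1200, 1968, -2112, -1632, 1728, 2400, -336, -1248] -> [1200, 1968, 1728, 2400] -> [-4800, -7872, -6912, -9600] -> -29184
  [28, 16, 44] -> [-28, -16, -44] -> [-224, -128, -352] -> [-1344, -768, -2112] -> [] -> [] -> 0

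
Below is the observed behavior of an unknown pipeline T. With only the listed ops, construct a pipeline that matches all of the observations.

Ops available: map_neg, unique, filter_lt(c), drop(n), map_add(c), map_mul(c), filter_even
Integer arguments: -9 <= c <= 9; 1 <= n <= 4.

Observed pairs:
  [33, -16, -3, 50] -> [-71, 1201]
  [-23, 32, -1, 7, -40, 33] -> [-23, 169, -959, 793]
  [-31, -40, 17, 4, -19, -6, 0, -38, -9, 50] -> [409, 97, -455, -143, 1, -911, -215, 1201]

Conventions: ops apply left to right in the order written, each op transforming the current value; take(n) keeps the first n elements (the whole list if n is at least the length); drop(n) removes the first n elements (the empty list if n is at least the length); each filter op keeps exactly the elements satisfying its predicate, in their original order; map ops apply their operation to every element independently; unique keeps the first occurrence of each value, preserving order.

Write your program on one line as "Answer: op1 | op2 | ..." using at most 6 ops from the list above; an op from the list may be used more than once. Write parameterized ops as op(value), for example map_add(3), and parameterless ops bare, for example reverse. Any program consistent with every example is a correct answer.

map_neg | drop(2) | map_mul(-6) | map_mul(4) | map_add(1)

Check, running the answer program on each example:
  [33, -16, -3, 50] -> [-33, 16, 3, -50] -> [3, -50] -> [-18, 300] -> [-72, 1200] -> [-71, 1201]
  [-23, 32, -1, 7, -40, 33] -> [23, -32, 1, -7, 40, -33] -> [1, -7, 40, -33] -> [-6, 42, -240, 198] -> [-24, 168, -960, 792] -> [-23, 169, -959, 793]
  [-31, -40, 17, 4, -19, -6, 0, -38, -9, 50] -> [31, 40, -17, -4, 19, 6, 0, 38, 9, -50] -> [-17, -4, 19, 6, 0, 38, 9, -50] -> [102, 24, -114, -36, 0, -228, -54, 300] -> [408, 96, -456, -144, 0, -912, -216, 1200] -> [409, 97, -455, -143, 1, -911, -215, 1201]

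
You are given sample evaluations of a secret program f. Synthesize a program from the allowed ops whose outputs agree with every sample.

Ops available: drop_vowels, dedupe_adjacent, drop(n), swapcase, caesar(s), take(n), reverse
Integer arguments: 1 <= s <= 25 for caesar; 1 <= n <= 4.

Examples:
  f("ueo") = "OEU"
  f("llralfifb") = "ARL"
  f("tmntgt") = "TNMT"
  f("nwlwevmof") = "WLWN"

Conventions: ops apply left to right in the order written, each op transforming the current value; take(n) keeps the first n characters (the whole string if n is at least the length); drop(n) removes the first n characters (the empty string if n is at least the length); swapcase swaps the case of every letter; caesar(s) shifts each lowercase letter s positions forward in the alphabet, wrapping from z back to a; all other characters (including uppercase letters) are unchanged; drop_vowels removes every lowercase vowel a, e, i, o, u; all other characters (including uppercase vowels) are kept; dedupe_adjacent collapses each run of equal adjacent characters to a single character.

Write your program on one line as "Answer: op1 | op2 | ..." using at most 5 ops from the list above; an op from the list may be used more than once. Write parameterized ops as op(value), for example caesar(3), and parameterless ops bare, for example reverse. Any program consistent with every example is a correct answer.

take(4) | swapcase | reverse | dedupe_adjacent

Check, running the answer program on each example:
  "ueo" -> "ueo" -> "UEO" -> "OEU" -> "OEU"
  "llralfifb" -> "llra" -> "LLRA" -> "ARLL" -> "ARL"
  "tmntgt" -> "tmnt" -> "TMNT" -> "TNMT" -> "TNMT"
  "nwlwevmof" -> "nwlw" -> "NWLW" -> "WLWN" -> "WLWN"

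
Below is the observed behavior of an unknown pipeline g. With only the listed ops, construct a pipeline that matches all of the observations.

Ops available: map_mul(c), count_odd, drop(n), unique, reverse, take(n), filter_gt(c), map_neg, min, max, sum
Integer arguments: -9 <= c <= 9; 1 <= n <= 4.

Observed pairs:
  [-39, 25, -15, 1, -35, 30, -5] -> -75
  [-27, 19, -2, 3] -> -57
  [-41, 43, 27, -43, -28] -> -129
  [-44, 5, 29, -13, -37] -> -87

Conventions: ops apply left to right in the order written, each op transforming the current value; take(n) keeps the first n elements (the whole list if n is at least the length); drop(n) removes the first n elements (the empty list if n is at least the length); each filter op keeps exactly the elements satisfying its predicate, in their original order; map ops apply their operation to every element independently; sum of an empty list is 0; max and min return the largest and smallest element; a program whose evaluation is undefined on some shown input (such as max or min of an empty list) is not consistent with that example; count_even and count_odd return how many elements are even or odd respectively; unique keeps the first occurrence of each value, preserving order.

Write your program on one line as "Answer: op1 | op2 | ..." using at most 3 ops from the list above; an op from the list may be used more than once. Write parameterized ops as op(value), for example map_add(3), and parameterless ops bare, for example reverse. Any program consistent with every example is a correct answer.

map_mul(-3) | take(3) | min

Check, running the answer program on each example:
  [-39, 25, -15, 1, -35, 30, -5] -> [117, -75, 45, -3, 105, -90, 15] -> [117, -75, 45] -> -75
  [-27, 19, -2, 3] -> [81, -57, 6, -9] -> [81, -57, 6] -> -57
  [-41, 43, 27, -43, -28] -> [123, -129, -81, 129, 84] -> [123, -129, -81] -> -129
  [-44, 5, 29, -13, -37] -> [132, -15, -87, 39, 111] -> [132, -15, -87] -> -87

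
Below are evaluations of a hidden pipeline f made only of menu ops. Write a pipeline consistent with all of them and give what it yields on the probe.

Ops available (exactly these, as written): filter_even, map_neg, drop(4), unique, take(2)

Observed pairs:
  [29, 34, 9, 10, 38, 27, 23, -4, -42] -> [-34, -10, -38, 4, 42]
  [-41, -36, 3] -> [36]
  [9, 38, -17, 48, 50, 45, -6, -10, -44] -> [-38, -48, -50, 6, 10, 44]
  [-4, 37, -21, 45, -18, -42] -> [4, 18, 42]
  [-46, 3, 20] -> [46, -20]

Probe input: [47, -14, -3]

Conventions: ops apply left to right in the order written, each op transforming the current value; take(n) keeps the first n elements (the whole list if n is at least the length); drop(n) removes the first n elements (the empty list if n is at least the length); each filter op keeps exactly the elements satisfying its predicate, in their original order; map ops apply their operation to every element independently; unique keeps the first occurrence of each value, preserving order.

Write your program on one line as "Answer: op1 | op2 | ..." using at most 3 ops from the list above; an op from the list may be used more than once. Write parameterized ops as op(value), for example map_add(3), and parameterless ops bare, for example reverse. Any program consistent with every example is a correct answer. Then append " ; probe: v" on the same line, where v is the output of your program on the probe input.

filter_even | map_neg ; probe: [14]

Check, running the answer program on each example:
  [29, 34, 9, 10, 38, 27, 23, -4, -42] -> [34, 10, 38, -4, -42] -> [-34, -10, -38, 4, 42]
  [-41, -36, 3] -> [-36] -> [36]
  [9, 38, -17, 48, 50, 45, -6, -10, -44] -> [38, 48, 50, -6, -10, -44] -> [-38, -48, -50, 6, 10, 44]
  [-4, 37, -21, 45, -18, -42] -> [-4, -18, -42] -> [4, 18, 42]
  [-46, 3, 20] -> [-46, 20] -> [46, -20]
  probe: [47, -14, -3] -> [-14] -> [14]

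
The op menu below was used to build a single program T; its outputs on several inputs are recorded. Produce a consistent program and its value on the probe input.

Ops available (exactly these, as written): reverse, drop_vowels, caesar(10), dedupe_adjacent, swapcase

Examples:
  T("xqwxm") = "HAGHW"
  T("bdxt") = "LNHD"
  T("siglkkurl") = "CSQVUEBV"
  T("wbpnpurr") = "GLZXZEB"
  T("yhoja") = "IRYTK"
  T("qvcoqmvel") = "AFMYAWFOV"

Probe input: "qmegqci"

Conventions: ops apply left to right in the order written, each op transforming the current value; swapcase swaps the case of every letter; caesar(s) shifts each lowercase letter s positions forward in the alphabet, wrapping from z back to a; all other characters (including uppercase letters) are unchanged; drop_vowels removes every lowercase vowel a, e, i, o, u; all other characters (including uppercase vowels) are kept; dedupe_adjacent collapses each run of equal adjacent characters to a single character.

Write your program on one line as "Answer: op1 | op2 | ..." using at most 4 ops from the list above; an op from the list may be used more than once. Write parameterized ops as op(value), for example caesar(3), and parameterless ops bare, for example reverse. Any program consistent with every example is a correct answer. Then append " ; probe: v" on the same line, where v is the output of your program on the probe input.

dedupe_adjacent | caesar(10) | swapcase ; probe: "AWOQAMS"

Check, running the answer program on each example:
  "xqwxm" -> "xqwxm" -> "haghw" -> "HAGHW"
  "bdxt" -> "bdxt" -> "lnhd" -> "LNHD"
  "siglkkurl" -> "siglkurl" -> "csqvuebv" -> "CSQVUEBV"
  "wbpnpurr" -> "wbpnpur" -> "glzxzeb" -> "GLZXZEB"
  "yhoja" -> "yhoja" -> "irytk" -> "IRYTK"
  "qvcoqmvel" -> "qvcoqmvel" -> "afmyawfov" -> "AFMYAWFOV"
  probe: "qmegqci" -> "qmegqci" -> "awoqams" -> "AWOQAMS"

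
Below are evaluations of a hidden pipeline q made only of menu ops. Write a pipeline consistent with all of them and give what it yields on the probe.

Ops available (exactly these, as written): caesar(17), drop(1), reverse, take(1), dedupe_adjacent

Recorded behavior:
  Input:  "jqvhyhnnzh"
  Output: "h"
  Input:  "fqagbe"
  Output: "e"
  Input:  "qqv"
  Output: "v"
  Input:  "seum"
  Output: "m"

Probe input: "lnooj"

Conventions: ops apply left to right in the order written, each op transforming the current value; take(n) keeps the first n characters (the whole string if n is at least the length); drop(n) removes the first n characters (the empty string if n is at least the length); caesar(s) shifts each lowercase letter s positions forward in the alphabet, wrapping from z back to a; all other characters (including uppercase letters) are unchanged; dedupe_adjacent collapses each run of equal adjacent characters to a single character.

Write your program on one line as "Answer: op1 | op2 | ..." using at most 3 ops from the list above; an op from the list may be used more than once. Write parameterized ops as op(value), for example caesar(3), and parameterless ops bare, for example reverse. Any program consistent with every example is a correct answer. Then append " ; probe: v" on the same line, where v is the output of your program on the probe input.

reverse | take(1) ; probe: "j"

Check, running the answer program on each example:
  "jqvhyhnnzh" -> "hznnhyhvqj" -> "h"
  "fqagbe" -> "ebgaqf" -> "e"
  "qqv" -> "vqq" -> "v"
  "seum" -> "mues" -> "m"
  probe: "lnooj" -> "joonl" -> "j"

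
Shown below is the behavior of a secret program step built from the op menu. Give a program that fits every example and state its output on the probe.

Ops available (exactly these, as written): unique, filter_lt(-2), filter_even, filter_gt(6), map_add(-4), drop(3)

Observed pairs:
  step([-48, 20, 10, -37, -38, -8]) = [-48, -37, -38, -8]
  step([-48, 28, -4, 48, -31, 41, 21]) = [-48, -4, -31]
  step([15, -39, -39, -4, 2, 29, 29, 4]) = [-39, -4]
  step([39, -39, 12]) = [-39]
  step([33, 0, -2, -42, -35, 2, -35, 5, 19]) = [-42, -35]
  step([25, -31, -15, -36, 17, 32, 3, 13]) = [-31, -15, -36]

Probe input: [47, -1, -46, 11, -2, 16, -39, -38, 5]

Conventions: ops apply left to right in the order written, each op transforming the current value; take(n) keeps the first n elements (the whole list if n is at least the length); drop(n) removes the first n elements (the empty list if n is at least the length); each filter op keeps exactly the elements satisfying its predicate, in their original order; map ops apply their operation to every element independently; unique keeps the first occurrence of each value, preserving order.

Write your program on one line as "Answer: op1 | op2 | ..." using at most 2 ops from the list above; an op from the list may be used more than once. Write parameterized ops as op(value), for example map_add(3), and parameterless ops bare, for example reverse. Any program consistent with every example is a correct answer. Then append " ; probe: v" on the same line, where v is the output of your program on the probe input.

unique | filter_lt(-2) ; probe: [-46, -39, -38]

Check, running the answer program on each example:
  [-48, 20, 10, -37, -38, -8] -> [-48, 20, 10, -37, -38, -8] -> [-48, -37, -38, -8]
  [-48, 28, -4, 48, -31, 41, 21] -> [-48, 28, -4, 48, -31, 41, 21] -> [-48, -4, -31]
  [15, -39, -39, -4, 2, 29, 29, 4] -> [15, -39, -4, 2, 29, 4] -> [-39, -4]
  [39, -39, 12] -> [39, -39, 12] -> [-39]
  [33, 0, -2, -42, -35, 2, -35, 5, 19] -> [33, 0, -2, -42, -35, 2, 5, 19] -> [-42, -35]
  [25, -31, -15, -36, 17, 32, 3, 13] -> [25, -31, -15, -36, 17, 32, 3, 13] -> [-31, -15, -36]
  probe: [47, -1, -46, 11, -2, 16, -39, -38, 5] -> [47, -1, -46, 11, -2, 16, -39, -38, 5] -> [-46, -39, -38]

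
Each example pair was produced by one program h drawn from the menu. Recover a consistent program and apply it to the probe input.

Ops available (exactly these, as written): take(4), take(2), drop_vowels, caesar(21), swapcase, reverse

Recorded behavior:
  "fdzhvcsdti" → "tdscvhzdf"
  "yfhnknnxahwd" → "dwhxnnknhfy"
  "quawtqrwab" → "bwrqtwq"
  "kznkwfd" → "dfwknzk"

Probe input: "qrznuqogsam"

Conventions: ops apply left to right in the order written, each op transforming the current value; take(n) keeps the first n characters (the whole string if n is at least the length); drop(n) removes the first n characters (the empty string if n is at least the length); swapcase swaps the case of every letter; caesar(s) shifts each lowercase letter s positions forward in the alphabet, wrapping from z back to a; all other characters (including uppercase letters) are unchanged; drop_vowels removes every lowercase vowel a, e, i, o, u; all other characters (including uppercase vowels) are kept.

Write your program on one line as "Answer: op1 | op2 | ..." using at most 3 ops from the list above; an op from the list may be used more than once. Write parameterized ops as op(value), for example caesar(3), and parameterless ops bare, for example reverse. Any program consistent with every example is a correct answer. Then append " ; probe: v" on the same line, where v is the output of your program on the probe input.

drop_vowels | reverse ; probe: "msgqnzrq"

Check, running the answer program on each example:
  "fdzhvcsdti" -> "fdzhvcsdt" -> "tdscvhzdf"
  "yfhnknnxahwd" -> "yfhnknnxhwd" -> "dwhxnnknhfy"
  "quawtqrwab" -> "qwtqrwb" -> "bwrqtwq"
  "kznkwfd" -> "kznkwfd" -> "dfwknzk"
  probe: "qrznuqogsam" -> "qrznqgsm" -> "msgqnzrq"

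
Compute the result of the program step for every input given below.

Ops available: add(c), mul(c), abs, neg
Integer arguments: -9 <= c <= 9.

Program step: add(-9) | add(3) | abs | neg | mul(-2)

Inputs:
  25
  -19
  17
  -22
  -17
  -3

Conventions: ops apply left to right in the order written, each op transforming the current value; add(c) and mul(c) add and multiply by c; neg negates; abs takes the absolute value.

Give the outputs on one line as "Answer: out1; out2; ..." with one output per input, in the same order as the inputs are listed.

38; 50; 22; 56; 46; 18

Execution, op by op:
  25 -> 16 -> 19 -> 19 -> -19 -> 38
  -19 -> -28 -> -25 -> 25 -> -25 -> 50
  17 -> 8 -> 11 -> 11 -> -11 -> 22
  -22 -> -31 -> -28 -> 28 -> -28 -> 56
  -17 -> -26 -> -23 -> 23 -> -23 -> 46
  -3 -> -12 -> -9 -> 9 -> -9 -> 18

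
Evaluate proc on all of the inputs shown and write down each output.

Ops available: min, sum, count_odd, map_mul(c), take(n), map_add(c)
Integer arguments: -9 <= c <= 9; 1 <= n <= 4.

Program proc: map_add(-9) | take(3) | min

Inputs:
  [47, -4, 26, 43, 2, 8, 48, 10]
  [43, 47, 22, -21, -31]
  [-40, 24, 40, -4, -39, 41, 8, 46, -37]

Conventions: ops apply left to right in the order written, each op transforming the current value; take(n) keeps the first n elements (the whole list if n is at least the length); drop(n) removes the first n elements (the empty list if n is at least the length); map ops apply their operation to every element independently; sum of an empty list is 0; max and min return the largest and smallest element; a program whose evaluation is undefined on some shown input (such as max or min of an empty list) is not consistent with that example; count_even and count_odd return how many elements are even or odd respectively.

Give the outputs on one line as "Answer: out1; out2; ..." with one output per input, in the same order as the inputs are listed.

-13; 13; -49

Execution, op by op:
  [47, -4, 26, 43, 2, 8, 48, 10] -> [38, -13, 17, 34, -7, -1, 39, 1] -> [38, -13, 17] -> -13
  [43, 47, 22, -21, -31] -> [34, 38, 13, -30, -40] -> [34, 38, 13] -> 13
  [-40, 24, 40, -4, -39, 41, 8, 46, -37] -> [-49, 15, 31, -13, -48, 32, -1, 37, -46] -> [-49, 15, 31] -> -49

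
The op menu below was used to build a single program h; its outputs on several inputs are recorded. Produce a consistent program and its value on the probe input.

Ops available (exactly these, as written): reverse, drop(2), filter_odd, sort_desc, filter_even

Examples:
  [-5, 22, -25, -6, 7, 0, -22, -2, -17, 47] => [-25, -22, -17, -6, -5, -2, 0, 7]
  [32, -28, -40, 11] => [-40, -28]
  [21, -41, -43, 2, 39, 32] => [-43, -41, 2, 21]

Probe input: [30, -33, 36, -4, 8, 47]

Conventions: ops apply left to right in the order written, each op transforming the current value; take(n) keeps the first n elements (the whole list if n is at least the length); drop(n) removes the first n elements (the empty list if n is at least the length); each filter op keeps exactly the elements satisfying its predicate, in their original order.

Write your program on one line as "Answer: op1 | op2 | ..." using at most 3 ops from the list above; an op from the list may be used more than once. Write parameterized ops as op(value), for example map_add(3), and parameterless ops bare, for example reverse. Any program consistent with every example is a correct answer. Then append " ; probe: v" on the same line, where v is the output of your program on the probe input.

sort_desc | drop(2) | reverse ; probe: [-33, -4, 8, 30]

Check, running the answer program on each example:
  [-5, 22, -25, -6, 7, 0, -22, -2, -17, 47] -> [47, 22, 7, 0, -2, -5, -6, -17, -22, -25] -> [7, 0, -2, -5, -6, -17, -22, -25] -> [-25, -22, -17, -6, -5, -2, 0, 7]
  [32, -28, -40, 11] -> [32, 11, -28, -40] -> [-28, -40] -> [-40, -28]
  [21, -41, -43, 2, 39, 32] -> [39, 32, 21, 2, -41, -43] -> [21, 2, -41, -43] -> [-43, -41, 2, 21]
  probe: [30, -33, 36, -4, 8, 47] -> [47, 36, 30, 8, -4, -33] -> [30, 8, -4, -33] -> [-33, -4, 8, 30]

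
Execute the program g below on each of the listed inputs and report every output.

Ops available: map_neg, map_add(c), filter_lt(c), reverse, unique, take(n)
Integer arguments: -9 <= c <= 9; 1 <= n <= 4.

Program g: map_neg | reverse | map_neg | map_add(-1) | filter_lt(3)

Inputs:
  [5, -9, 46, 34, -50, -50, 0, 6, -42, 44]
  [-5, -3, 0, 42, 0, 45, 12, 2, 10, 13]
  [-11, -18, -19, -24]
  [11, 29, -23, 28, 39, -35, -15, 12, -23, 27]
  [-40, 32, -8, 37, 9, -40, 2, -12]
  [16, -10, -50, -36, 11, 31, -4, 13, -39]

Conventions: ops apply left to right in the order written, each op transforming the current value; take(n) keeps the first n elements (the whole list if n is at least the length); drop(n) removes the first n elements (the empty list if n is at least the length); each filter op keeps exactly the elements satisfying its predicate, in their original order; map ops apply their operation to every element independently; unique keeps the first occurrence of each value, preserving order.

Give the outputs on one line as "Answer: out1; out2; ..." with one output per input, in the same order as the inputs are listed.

Execution, op by op:
  [5, -9, 46, 34, -50, -50, 0, 6, -42, 44] -> [-5, 9, -46, -34, 50, 50, 0, -6, 42, -44] -> [-44, 42, -6, 0, 50, 50, -34, -46, 9, -5] -> [44, -42, 6, 0, -50, -50, 34, 46, -9, 5] -> [43, -43, 5, -1, -51, -51, 33, 45, -10, 4] -> [-43, -1, -51, -51, -10]
  [-5, -3, 0, 42, 0, 45, 12, 2, 10, 13] -> [5, 3, 0, -42, 0, -45, -12, -2, -10, -13] -> [-13, -10, -2, -12, -45, 0, -42, 0, 3, 5] -> [13, 10, 2, 12, 45, 0, 42, 0, -3, -5] -> [12, 9, 1, 11, 44, -1, 41, -1, -4, -6] -> [1, -1, -1, -4, -6]
  [-11, -18, -19, -24] -> [11, 18, 19, 24] -> [24, 19, 18, 11] -> [-24, -19, -18, -11] -> [-25, -20, -19, -12] -> [-25, -20, -19, -12]
  [11, 29, -23, 28, 39, -35, -15, 12, -23, 27] -> [-11, -29, 23, -28, -39, 35, 15, -12, 23, -27] -> [-27, 23, -12, 15, 35, -39, -28, 23, -29, -11] -> [27, -23, 12, -15, -35, 39, 28, -23, 29, 11] -> [26, -24, 11, -16, -36, 38, 27, -24, 28, 10] -> [-24, -16, -36, -24]
  [-40, 32, -8, 37, 9, -40, 2, -12] -> [40, -32, 8, -37, -9, 40, -2, 12] -> [12, -2, 40, -9, -37, 8, -32, 40] -> [-12, 2, -40, 9, 37, -8, 32, -40] -> [-13, 1, -41, 8, 36, -9, 31, -41] -> [-13, 1, -41, -9, -41]
  [16, -10, -50, -36, 11, 31, -4, 13, -39] -> [-16, 10, 50, 36, -11, -31, 4, -13, 39] -> [39, -13, 4, -31, -11, 36, 50, 10, -16] -> [-39, 13, -4, 31, 11, -36, -50, -10, 16] -> [-40, 12, -5, 30, 10, -37, -51, -11, 15] -> [-40, -5, -37, -51, -11]

[-43, -1, -51, -51, -10]; [1, -1, -1, -4, -6]; [-25, -20, -19, -12]; [-24, -16, -36, -24]; [-13, 1, -41, -9, -41]; [-40, -5, -37, -51, -11]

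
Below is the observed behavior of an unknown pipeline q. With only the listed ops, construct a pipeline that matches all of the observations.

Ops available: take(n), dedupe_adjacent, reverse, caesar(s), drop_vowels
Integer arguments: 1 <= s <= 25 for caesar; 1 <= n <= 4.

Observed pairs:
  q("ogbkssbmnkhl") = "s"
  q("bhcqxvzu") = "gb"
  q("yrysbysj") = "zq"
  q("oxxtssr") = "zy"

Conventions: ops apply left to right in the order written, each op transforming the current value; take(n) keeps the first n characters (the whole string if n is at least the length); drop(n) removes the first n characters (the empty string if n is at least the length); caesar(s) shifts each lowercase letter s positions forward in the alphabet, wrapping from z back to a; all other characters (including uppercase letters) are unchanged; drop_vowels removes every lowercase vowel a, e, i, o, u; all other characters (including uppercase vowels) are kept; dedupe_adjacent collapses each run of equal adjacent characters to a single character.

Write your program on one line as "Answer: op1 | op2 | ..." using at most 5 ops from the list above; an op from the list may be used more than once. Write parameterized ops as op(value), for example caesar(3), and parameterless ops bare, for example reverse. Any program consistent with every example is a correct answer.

caesar(7) | reverse | take(2) | reverse | drop_vowels

Check, running the answer program on each example:
  "ogbkssbmnkhl" -> "vnirzzituros" -> "sorutizzrinv" -> "so" -> "os" -> "s"
  "bhcqxvzu" -> "iojxecgb" -> "bgcexjoi" -> "bg" -> "gb" -> "gb"
  "yrysbysj" -> "fyfzifzq" -> "qzfizfyf" -> "qz" -> "zq" -> "zq"
  "oxxtssr" -> "veeazzy" -> "yzzaeev" -> "yz" -> "zy" -> "zy"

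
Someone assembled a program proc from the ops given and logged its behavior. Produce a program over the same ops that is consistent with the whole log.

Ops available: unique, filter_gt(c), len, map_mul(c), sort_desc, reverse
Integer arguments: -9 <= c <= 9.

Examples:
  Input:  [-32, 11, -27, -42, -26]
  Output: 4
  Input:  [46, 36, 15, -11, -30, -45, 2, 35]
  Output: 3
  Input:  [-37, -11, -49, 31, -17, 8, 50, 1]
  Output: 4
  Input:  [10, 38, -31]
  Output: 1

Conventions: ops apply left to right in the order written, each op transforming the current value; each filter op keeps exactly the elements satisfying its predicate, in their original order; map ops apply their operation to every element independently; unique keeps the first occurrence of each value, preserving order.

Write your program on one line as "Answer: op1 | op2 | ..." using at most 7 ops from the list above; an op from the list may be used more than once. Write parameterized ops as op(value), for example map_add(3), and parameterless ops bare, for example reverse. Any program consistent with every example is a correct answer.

map_mul(-2) | reverse | map_mul(8) | sort_desc | filter_gt(-1) | len

Check, running the answer program on each example:
  [-32, 11, -27, -42, -26] -> [64, -22, 54, 84, 52] -> [52, 84, 54, -22, 64] -> [416, 672, 432, -176, 512] -> [672, 512, 432, 416, -176] -> [672, 512, 432, 416] -> 4
  [46, 36, 15, -11, -30, -45, 2, 35] -> [-92, -72, -30, 22, 60, 90, -4, -70] -> [-70, -4, 90, 60, 22, -30, -72, -92] -> [-560, -32, 720, 480, 176, -240, -576, -736] -> [720, 480, 176, -32, -240, -560, -576, -736] -> [720, 480, 176] -> 3
  [-37, -11, -49, 31, -17, 8, 50, 1] -> [74, 22, 98, -62, 34, -16, -100, -2] -> [-2, -100, -16, 34, -62, 98, 22, 74] -> [-16, -800, -128, 272, -496, 784, 176, 592] -> [784, 592, 272, 176, -16, -128, -496, -800] -> [784, 592, 272, 176] -> 4
  [10, 38, -31] -> [-20, -76, 62] -> [62, -76, -20] -> [496, -608, -160] -> [496, -160, -608] -> [496] -> 1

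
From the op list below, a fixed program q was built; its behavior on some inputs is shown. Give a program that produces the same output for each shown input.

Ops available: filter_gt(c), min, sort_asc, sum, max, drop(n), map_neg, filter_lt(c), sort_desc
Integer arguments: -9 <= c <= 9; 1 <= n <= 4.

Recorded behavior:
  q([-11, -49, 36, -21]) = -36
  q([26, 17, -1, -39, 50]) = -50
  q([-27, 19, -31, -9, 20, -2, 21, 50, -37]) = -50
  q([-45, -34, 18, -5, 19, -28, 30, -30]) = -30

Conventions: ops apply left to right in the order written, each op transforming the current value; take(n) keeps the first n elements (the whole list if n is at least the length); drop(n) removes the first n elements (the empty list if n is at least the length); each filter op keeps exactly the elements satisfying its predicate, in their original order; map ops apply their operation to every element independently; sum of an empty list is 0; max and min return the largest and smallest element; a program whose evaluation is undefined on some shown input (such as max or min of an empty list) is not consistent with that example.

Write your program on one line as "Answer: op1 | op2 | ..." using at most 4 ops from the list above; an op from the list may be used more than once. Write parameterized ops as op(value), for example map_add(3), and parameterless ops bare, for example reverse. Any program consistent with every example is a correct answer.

map_neg | sort_asc | min

Check, running the answer program on each example:
  [-11, -49, 36, -21] -> [11, 49, -36, 21] -> [-36, 11, 21, 49] -> -36
  [26, 17, -1, -39, 50] -> [-26, -17, 1, 39, -50] -> [-50, -26, -17, 1, 39] -> -50
  [-27, 19, -31, -9, 20, -2, 21, 50, -37] -> [27, -19, 31, 9, -20, 2, -21, -50, 37] -> [-50, -21, -20, -19, 2, 9, 27, 31, 37] -> -50
  [-45, -34, 18, -5, 19, -28, 30, -30] -> [45, 34, -18, 5, -19, 28, -30, 30] -> [-30, -19, -18, 5, 28, 30, 34, 45] -> -30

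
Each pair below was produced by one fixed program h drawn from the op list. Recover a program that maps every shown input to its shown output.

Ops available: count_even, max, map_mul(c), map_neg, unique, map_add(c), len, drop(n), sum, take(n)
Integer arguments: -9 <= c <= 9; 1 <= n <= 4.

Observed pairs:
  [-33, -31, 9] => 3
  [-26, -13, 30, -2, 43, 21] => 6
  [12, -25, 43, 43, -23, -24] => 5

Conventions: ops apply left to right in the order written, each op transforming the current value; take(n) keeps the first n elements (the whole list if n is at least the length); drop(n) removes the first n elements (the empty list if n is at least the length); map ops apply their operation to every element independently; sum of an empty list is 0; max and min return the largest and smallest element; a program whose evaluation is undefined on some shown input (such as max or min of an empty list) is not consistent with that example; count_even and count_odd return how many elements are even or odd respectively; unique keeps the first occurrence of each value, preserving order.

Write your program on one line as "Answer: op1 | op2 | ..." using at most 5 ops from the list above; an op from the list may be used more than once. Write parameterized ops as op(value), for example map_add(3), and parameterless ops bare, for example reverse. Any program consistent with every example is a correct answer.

map_add(-1) | unique | map_mul(-5) | len

Check, running the answer program on each example:
  [-33, -31, 9] -> [-34, -32, 8] -> [-34, -32, 8] -> [170, 160, -40] -> 3
  [-26, -13, 30, -2, 43, 21] -> [-27, -14, 29, -3, 42, 20] -> [-27, -14, 29, -3, 42, 20] -> [135, 70, -145, 15, -210, -100] -> 6
  [12, -25, 43, 43, -23, -24] -> [11, -26, 42, 42, -24, -25] -> [11, -26, 42, -24, -25] -> [-55, 130, -210, 120, 125] -> 5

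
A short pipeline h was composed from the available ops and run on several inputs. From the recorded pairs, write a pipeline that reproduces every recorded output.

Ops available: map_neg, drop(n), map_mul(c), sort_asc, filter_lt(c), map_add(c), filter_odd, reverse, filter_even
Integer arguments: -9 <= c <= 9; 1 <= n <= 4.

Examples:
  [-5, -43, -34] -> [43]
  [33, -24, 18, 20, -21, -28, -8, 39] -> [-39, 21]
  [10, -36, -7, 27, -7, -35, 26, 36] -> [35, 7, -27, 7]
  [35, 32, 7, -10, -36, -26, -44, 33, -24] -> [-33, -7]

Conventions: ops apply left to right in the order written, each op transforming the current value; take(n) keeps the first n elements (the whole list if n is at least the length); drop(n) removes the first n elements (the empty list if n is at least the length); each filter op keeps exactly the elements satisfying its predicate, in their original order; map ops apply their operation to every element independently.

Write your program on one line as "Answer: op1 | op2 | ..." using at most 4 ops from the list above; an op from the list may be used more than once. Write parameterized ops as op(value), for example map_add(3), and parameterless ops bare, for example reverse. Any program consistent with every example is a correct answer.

drop(1) | filter_odd | reverse | map_neg

Check, running the answer program on each example:
  [-5, -43, -34] -> [-43, -34] -> [-43] -> [-43] -> [43]
  [33, -24, 18, 20, -21, -28, -8, 39] -> [-24, 18, 20, -21, -28, -8, 39] -> [-21, 39] -> [39, -21] -> [-39, 21]
  [10, -36, -7, 27, -7, -35, 26, 36] -> [-36, -7, 27, -7, -35, 26, 36] -> [-7, 27, -7, -35] -> [-35, -7, 27, -7] -> [35, 7, -27, 7]
  [35, 32, 7, -10, -36, -26, -44, 33, -24] -> [32, 7, -10, -36, -26, -44, 33, -24] -> [7, 33] -> [33, 7] -> [-33, -7]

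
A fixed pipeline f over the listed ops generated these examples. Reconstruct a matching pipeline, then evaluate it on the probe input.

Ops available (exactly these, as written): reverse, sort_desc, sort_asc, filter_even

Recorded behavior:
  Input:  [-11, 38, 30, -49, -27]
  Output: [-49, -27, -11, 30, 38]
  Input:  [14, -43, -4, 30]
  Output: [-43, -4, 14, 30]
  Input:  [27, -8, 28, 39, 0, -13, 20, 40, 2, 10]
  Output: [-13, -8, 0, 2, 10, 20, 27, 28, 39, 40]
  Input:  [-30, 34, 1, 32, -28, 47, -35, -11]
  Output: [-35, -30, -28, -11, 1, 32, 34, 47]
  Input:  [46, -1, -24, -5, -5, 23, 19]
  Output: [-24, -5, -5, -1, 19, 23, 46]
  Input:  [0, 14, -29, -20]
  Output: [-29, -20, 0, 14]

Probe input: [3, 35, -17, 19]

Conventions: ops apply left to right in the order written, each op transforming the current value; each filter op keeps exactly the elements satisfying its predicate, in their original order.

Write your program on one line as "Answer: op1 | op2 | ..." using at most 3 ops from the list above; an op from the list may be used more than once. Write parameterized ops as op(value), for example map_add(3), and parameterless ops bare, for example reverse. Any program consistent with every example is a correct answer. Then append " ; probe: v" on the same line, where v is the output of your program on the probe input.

sort_desc | reverse ; probe: [-17, 3, 19, 35]

Check, running the answer program on each example:
  [-11, 38, 30, -49, -27] -> [38, 30, -11, -27, -49] -> [-49, -27, -11, 30, 38]
  [14, -43, -4, 30] -> [30, 14, -4, -43] -> [-43, -4, 14, 30]
  [27, -8, 28, 39, 0, -13, 20, 40, 2, 10] -> [40, 39, 28, 27, 20, 10, 2, 0, -8, -13] -> [-13, -8, 0, 2, 10, 20, 27, 28, 39, 40]
  [-30, 34, 1, 32, -28, 47, -35, -11] -> [47, 34, 32, 1, -11, -28, -30, -35] -> [-35, -30, -28, -11, 1, 32, 34, 47]
  [46, -1, -24, -5, -5, 23, 19] -> [46, 23, 19, -1, -5, -5, -24] -> [-24, -5, -5, -1, 19, 23, 46]
  [0, 14, -29, -20] -> [14, 0, -20, -29] -> [-29, -20, 0, 14]
  probe: [3, 35, -17, 19] -> [35, 19, 3, -17] -> [-17, 3, 19, 35]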